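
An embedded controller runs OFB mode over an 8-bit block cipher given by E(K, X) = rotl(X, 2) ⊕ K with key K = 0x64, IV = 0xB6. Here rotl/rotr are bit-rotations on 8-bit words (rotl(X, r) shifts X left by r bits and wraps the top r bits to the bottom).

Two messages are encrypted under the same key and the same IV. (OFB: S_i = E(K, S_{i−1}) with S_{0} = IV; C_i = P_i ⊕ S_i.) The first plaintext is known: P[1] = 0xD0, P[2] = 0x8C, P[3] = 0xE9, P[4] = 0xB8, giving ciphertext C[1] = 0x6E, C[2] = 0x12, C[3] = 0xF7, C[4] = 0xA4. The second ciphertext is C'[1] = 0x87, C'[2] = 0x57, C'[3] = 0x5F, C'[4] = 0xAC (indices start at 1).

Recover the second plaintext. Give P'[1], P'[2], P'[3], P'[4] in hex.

In OFB with a reused IV, both messages share the same keystream S_i, so C_i ⊕ C'_i = P_i ⊕ P'_i and thus P'_i = P_i ⊕ C_i ⊕ C'_i.
P'[1]: 0xD0 ⊕ 0x6E ⊕ 0x87 = 0x39.
P'[2]: 0x8C ⊕ 0x12 ⊕ 0x57 = 0xC9.
P'[3]: 0xE9 ⊕ 0xF7 ⊕ 0x5F = 0x41.
P'[4]: 0xB8 ⊕ 0xA4 ⊕ 0xAC = 0xB0.

P'[1] = 0x39, P'[2] = 0xC9, P'[3] = 0x41, P'[4] = 0xB0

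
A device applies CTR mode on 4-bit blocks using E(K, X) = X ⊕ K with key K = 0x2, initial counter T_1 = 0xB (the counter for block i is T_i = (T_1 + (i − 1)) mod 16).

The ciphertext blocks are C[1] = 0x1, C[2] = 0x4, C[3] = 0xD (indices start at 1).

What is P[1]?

CTR decryption: S_i = E(K, T_i) where T_i is the counter for block i; P_i = C_i ⊕ S_i.
P[1]: T = 0xB, S = E(K, T) = 0x9; 0x1 ⊕ 0x9 = 0x8.

P[1] = 0x8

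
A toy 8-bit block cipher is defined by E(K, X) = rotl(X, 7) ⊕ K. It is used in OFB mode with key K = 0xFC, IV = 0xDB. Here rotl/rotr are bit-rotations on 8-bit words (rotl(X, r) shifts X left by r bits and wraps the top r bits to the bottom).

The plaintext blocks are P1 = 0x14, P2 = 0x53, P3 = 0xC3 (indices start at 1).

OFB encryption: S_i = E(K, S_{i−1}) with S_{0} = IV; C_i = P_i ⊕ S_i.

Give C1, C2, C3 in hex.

C1: S = E(K, 0xDB) = 0x11; 0x14 ⊕ 0x11 = 0x05.
C2: S = E(K, 0x11) = 0x74; 0x53 ⊕ 0x74 = 0x27.
C3: S = E(K, 0x74) = 0xC6; 0xC3 ⊕ 0xC6 = 0x05.

C1 = 0x05, C2 = 0x27, C3 = 0x05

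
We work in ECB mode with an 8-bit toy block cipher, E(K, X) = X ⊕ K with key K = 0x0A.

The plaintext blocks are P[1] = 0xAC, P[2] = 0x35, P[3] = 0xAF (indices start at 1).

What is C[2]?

C[2] = 0x3F

ECB encryption: C_i = E(K, P_i).
C[2]: E(K, 0x35) = 0x3F.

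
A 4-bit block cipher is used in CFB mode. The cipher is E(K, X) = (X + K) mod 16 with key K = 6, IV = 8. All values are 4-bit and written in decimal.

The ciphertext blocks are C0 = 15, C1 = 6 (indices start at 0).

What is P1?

CFB decryption: P_i = C_i ⊕ E(K, C_{i−1}), with C_{−1} = IV.
P1: E(K, 15) = 5; 6 ⊕ 5 = 3.

P1 = 3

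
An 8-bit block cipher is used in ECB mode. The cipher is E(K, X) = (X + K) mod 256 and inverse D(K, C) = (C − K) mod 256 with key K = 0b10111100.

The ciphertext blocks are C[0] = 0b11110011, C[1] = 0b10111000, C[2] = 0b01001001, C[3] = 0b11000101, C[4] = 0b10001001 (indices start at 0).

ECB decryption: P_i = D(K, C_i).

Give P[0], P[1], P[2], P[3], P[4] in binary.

P[0]: D(K, 0b11110011) = 0b00110111.
P[1]: D(K, 0b10111000) = 0b11111100.
P[2]: D(K, 0b01001001) = 0b10001101.
P[3]: D(K, 0b11000101) = 0b00001001.
P[4]: D(K, 0b10001001) = 0b11001101.

P[0] = 0b00110111, P[1] = 0b11111100, P[2] = 0b10001101, P[3] = 0b00001001, P[4] = 0b11001101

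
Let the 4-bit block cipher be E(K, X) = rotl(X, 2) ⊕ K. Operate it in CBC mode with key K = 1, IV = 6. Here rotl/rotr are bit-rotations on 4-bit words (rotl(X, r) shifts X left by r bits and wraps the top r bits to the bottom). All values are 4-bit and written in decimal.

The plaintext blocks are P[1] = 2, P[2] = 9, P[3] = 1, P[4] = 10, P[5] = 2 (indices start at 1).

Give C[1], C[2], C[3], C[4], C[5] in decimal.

C[1] = 0, C[2] = 7, C[3] = 8, C[4] = 9, C[5] = 15

CBC encryption: C_i = E(K, P_i ⊕ C_{i−1}), with C_{0} = IV.
C[1]: P[1] ⊕ 6 = 4; E(K, 4) = 0.
C[2]: P[2] ⊕ 0 = 9; E(K, 9) = 7.
C[3]: P[3] ⊕ 7 = 6; E(K, 6) = 8.
C[4]: P[4] ⊕ 8 = 2; E(K, 2) = 9.
C[5]: P[5] ⊕ 9 = 11; E(K, 11) = 15.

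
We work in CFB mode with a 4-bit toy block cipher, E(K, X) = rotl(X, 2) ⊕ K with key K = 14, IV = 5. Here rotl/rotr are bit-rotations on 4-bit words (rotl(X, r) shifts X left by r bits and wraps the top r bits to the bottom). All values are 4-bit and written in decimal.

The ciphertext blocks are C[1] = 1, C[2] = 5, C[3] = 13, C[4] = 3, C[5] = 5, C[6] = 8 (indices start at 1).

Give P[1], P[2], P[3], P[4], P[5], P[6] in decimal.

P[1] = 10, P[2] = 15, P[3] = 6, P[4] = 10, P[5] = 7, P[6] = 3

CFB decryption: P_i = C_i ⊕ E(K, C_{i−1}), with C_{0} = IV.
P[1]: E(K, 5) = 11; 1 ⊕ 11 = 10.
P[2]: E(K, 1) = 10; 5 ⊕ 10 = 15.
P[3]: E(K, 5) = 11; 13 ⊕ 11 = 6.
P[4]: E(K, 13) = 9; 3 ⊕ 9 = 10.
P[5]: E(K, 3) = 2; 5 ⊕ 2 = 7.
P[6]: E(K, 5) = 11; 8 ⊕ 11 = 3.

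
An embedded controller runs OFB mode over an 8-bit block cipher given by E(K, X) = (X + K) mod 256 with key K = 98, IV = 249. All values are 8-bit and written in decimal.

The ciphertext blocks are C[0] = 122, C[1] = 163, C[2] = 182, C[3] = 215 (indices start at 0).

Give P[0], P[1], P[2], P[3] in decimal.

OFB decryption: S_i = E(K, S_{i−1}) with S_{−1} = IV; P_i = C_i ⊕ S_i.
P[0]: S = E(K, 249) = 91; 122 ⊕ 91 = 33.
P[1]: S = E(K, 91) = 189; 163 ⊕ 189 = 30.
P[2]: S = E(K, 189) = 31; 182 ⊕ 31 = 169.
P[3]: S = E(K, 31) = 129; 215 ⊕ 129 = 86.

P[0] = 33, P[1] = 30, P[2] = 169, P[3] = 86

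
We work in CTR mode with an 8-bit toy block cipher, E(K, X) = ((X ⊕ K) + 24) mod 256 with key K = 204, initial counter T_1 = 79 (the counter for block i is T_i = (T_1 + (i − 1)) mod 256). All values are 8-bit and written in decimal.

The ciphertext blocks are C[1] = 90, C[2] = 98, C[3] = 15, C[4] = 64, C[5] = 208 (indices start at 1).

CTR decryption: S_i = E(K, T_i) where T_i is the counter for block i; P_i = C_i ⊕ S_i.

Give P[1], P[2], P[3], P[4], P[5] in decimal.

P[1] = 193, P[2] = 214, P[3] = 186, P[4] = 246, P[5] = 103

P[1]: T = 79, S = E(K, T) = 155; 90 ⊕ 155 = 193.
P[2]: T = 80, S = E(K, T) = 180; 98 ⊕ 180 = 214.
P[3]: T = 81, S = E(K, T) = 181; 15 ⊕ 181 = 186.
P[4]: T = 82, S = E(K, T) = 182; 64 ⊕ 182 = 246.
P[5]: T = 83, S = E(K, T) = 183; 208 ⊕ 183 = 103.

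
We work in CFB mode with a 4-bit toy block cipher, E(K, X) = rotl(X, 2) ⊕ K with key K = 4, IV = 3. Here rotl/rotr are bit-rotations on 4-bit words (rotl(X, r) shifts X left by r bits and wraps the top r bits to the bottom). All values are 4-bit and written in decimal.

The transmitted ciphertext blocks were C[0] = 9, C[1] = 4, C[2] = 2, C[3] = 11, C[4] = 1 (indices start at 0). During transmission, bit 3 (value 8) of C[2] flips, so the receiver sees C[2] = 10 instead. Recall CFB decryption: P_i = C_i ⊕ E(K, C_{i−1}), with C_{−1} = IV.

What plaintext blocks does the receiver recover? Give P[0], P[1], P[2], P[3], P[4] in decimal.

Only C[2] changed, to 10. In CFB, a change in C_i flips the same bit in P_i and garbles P_{i+1}. Decrypting the received ciphertext:
P[0]: E(K, 3) = 8; 9 ⊕ 8 = 1.
P[1]: E(K, 9) = 2; 4 ⊕ 2 = 6.
P[2]: E(K, 4) = 5; 10 ⊕ 5 = 15.
P[3]: E(K, 10) = 14; 11 ⊕ 14 = 5.
P[4]: E(K, 11) = 10; 1 ⊕ 10 = 11.
Blocks that differ from the original plaintext: P[2], P[3].

P[0] = 1, P[1] = 6, P[2] = 15, P[3] = 5, P[4] = 11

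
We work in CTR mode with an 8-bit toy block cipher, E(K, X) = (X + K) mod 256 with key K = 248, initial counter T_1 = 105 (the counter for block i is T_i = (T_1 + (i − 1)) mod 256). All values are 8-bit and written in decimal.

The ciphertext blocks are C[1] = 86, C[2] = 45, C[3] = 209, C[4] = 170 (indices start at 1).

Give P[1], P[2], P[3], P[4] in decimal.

CTR decryption: S_i = E(K, T_i) where T_i is the counter for block i; P_i = C_i ⊕ S_i.
P[1]: T = 105, S = E(K, T) = 97; 86 ⊕ 97 = 55.
P[2]: T = 106, S = E(K, T) = 98; 45 ⊕ 98 = 79.
P[3]: T = 107, S = E(K, T) = 99; 209 ⊕ 99 = 178.
P[4]: T = 108, S = E(K, T) = 100; 170 ⊕ 100 = 206.

P[1] = 55, P[2] = 79, P[3] = 178, P[4] = 206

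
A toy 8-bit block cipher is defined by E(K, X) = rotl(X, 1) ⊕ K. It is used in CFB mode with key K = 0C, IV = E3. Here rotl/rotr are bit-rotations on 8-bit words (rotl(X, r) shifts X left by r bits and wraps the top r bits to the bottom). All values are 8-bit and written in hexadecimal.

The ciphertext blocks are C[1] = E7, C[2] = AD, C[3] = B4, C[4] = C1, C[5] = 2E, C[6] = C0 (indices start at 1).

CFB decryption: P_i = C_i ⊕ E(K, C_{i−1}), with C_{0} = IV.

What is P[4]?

P[4] = A4

P[4]: E(K, B4) = 65; C1 ⊕ 65 = A4.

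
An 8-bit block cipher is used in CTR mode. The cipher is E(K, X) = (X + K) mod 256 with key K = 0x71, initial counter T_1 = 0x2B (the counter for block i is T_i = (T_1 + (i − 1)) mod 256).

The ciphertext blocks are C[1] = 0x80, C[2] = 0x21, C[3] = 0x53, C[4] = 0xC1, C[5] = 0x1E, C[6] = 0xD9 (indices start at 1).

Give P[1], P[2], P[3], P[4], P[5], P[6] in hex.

P[1] = 0x1C, P[2] = 0xBC, P[3] = 0xCD, P[4] = 0x5E, P[5] = 0xBE, P[6] = 0x78

CTR decryption: S_i = E(K, T_i) where T_i is the counter for block i; P_i = C_i ⊕ S_i.
P[1]: T = 0x2B, S = E(K, T) = 0x9C; 0x80 ⊕ 0x9C = 0x1C.
P[2]: T = 0x2C, S = E(K, T) = 0x9D; 0x21 ⊕ 0x9D = 0xBC.
P[3]: T = 0x2D, S = E(K, T) = 0x9E; 0x53 ⊕ 0x9E = 0xCD.
P[4]: T = 0x2E, S = E(K, T) = 0x9F; 0xC1 ⊕ 0x9F = 0x5E.
P[5]: T = 0x2F, S = E(K, T) = 0xA0; 0x1E ⊕ 0xA0 = 0xBE.
P[6]: T = 0x30, S = E(K, T) = 0xA1; 0xD9 ⊕ 0xA1 = 0x78.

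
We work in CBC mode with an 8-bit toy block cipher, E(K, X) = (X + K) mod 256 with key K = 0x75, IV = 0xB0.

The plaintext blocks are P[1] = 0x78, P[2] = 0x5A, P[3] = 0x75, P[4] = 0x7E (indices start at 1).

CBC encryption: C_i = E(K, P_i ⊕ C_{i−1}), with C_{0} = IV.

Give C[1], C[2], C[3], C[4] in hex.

C[1] = 0x3D, C[2] = 0xDC, C[3] = 0x1E, C[4] = 0xD5

C[1]: P[1] ⊕ 0xB0 = 0xC8; E(K, 0xC8) = 0x3D.
C[2]: P[2] ⊕ 0x3D = 0x67; E(K, 0x67) = 0xDC.
C[3]: P[3] ⊕ 0xDC = 0xA9; E(K, 0xA9) = 0x1E.
C[4]: P[4] ⊕ 0x1E = 0x60; E(K, 0x60) = 0xD5.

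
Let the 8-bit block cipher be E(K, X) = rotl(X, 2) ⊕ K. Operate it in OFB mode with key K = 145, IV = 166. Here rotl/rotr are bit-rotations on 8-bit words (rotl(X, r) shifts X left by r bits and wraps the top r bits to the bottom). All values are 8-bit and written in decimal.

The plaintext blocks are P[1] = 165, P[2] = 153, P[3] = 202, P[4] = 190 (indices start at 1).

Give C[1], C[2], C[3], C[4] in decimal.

OFB encryption: S_i = E(K, S_{i−1}) with S_{0} = IV; C_i = P_i ⊕ S_i.
C[1]: S = E(K, 166) = 11; 165 ⊕ 11 = 174.
C[2]: S = E(K, 11) = 189; 153 ⊕ 189 = 36.
C[3]: S = E(K, 189) = 103; 202 ⊕ 103 = 173.
C[4]: S = E(K, 103) = 12; 190 ⊕ 12 = 178.

C[1] = 174, C[2] = 36, C[3] = 173, C[4] = 178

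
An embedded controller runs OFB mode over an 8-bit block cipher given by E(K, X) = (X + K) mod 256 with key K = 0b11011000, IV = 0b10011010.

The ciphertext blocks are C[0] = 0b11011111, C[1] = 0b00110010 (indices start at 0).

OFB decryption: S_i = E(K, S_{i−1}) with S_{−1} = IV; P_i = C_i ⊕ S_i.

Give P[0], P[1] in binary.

P[0]: S = E(K, 0b10011010) = 0b01110010; 0b11011111 ⊕ 0b01110010 = 0b10101101.
P[1]: S = E(K, 0b01110010) = 0b01001010; 0b00110010 ⊕ 0b01001010 = 0b01111000.

P[0] = 0b10101101, P[1] = 0b01111000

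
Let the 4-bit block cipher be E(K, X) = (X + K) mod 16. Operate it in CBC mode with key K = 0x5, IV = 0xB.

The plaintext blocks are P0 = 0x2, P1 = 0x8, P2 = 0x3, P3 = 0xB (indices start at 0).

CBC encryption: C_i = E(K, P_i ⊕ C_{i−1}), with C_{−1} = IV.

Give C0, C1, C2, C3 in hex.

C0 = 0xE, C1 = 0xB, C2 = 0xD, C3 = 0xB

C0: P0 ⊕ 0xB = 0x9; E(K, 0x9) = 0xE.
C1: P1 ⊕ 0xE = 0x6; E(K, 0x6) = 0xB.
C2: P2 ⊕ 0xB = 0x8; E(K, 0x8) = 0xD.
C3: P3 ⊕ 0xD = 0x6; E(K, 0x6) = 0xB.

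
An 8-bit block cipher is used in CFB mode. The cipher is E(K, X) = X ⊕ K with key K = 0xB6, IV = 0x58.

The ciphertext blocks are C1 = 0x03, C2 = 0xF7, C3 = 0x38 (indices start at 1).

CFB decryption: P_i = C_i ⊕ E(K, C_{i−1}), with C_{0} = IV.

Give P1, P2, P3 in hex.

P1 = 0xED, P2 = 0x42, P3 = 0x79

P1: E(K, 0x58) = 0xEE; 0x03 ⊕ 0xEE = 0xED.
P2: E(K, 0x03) = 0xB5; 0xF7 ⊕ 0xB5 = 0x42.
P3: E(K, 0xF7) = 0x41; 0x38 ⊕ 0x41 = 0x79.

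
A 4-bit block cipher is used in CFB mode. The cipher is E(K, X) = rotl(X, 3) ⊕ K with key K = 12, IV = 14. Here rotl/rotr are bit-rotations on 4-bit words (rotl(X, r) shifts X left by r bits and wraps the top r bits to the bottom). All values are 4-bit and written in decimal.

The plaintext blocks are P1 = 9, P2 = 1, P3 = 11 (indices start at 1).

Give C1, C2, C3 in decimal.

CFB encryption: C_i = P_i ⊕ E(K, C_{i−1}), with C_{0} = IV.
C1: E(K, 14) = 11; 9 ⊕ 11 = 2.
C2: E(K, 2) = 13; 1 ⊕ 13 = 12.
C3: E(K, 12) = 10; 11 ⊕ 10 = 1.

C1 = 2, C2 = 12, C3 = 1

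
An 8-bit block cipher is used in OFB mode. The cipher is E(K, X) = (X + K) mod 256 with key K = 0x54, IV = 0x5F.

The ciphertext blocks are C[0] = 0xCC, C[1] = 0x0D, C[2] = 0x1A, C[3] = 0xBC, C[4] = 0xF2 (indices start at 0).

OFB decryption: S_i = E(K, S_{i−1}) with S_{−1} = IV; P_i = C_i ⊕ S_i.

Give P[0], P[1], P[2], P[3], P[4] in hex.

P[0] = 0x7F, P[1] = 0x0A, P[2] = 0x41, P[3] = 0x13, P[4] = 0xF1

P[0]: S = E(K, 0x5F) = 0xB3; 0xCC ⊕ 0xB3 = 0x7F.
P[1]: S = E(K, 0xB3) = 0x07; 0x0D ⊕ 0x07 = 0x0A.
P[2]: S = E(K, 0x07) = 0x5B; 0x1A ⊕ 0x5B = 0x41.
P[3]: S = E(K, 0x5B) = 0xAF; 0xBC ⊕ 0xAF = 0x13.
P[4]: S = E(K, 0xAF) = 0x03; 0xF2 ⊕ 0x03 = 0xF1.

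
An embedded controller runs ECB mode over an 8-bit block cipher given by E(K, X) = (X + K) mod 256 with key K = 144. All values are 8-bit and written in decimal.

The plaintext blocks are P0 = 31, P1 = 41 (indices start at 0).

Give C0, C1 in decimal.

C0 = 175, C1 = 185

ECB encryption: C_i = E(K, P_i).
C0: E(K, 31) = 175.
C1: E(K, 41) = 185.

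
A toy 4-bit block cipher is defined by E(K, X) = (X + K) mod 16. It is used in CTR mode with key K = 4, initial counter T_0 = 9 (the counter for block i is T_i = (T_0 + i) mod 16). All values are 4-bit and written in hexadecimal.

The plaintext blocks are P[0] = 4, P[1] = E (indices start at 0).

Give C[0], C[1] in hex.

CTR encryption: S_i = E(K, T_i) where T_i is the counter for block i; C_i = P_i ⊕ S_i.
C[0]: T = 9, S = E(K, T) = D; 4 ⊕ D = 9.
C[1]: T = A, S = E(K, T) = E; E ⊕ E = 0.

C[0] = 9, C[1] = 0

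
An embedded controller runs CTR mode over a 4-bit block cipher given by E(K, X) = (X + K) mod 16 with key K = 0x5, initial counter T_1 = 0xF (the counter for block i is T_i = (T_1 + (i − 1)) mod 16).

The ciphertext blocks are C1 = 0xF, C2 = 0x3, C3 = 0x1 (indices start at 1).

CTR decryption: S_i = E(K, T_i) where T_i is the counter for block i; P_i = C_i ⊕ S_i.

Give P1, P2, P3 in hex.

P1: T = 0xF, S = E(K, T) = 0x4; 0xF ⊕ 0x4 = 0xB.
P2: T = 0x0, S = E(K, T) = 0x5; 0x3 ⊕ 0x5 = 0x6.
P3: T = 0x1, S = E(K, T) = 0x6; 0x1 ⊕ 0x6 = 0x7.

P1 = 0xB, P2 = 0x6, P3 = 0x7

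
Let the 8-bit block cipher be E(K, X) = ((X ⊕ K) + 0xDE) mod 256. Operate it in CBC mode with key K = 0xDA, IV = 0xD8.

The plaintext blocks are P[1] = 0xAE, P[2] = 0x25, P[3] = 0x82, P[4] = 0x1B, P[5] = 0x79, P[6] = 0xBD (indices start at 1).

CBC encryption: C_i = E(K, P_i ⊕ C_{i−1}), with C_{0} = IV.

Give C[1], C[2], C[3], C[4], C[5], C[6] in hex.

C[1] = 0x8A, C[2] = 0x53, C[3] = 0xE9, C[4] = 0x06, C[5] = 0x83, C[6] = 0xC2

C[1]: P[1] ⊕ 0xD8 = 0x76; E(K, 0x76) = 0x8A.
C[2]: P[2] ⊕ 0x8A = 0xAF; E(K, 0xAF) = 0x53.
C[3]: P[3] ⊕ 0x53 = 0xD1; E(K, 0xD1) = 0xE9.
C[4]: P[4] ⊕ 0xE9 = 0xF2; E(K, 0xF2) = 0x06.
C[5]: P[5] ⊕ 0x06 = 0x7F; E(K, 0x7F) = 0x83.
C[6]: P[6] ⊕ 0x83 = 0x3E; E(K, 0x3E) = 0xC2.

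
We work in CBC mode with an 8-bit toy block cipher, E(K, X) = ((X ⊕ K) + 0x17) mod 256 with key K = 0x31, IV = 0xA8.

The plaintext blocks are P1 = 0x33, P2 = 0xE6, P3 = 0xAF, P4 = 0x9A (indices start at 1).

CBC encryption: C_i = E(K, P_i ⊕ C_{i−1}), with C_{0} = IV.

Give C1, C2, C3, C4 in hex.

C1: P1 ⊕ 0xA8 = 0x9B; E(K, 0x9B) = 0xC1.
C2: P2 ⊕ 0xC1 = 0x27; E(K, 0x27) = 0x2D.
C3: P3 ⊕ 0x2D = 0x82; E(K, 0x82) = 0xCA.
C4: P4 ⊕ 0xCA = 0x50; E(K, 0x50) = 0x78.

C1 = 0xC1, C2 = 0x2D, C3 = 0xCA, C4 = 0x78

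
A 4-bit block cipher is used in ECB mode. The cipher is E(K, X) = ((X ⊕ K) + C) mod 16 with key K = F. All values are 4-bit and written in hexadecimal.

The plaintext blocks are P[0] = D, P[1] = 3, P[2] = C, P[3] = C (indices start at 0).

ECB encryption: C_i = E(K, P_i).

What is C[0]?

C[0]: E(K, D) = E.

C[0] = E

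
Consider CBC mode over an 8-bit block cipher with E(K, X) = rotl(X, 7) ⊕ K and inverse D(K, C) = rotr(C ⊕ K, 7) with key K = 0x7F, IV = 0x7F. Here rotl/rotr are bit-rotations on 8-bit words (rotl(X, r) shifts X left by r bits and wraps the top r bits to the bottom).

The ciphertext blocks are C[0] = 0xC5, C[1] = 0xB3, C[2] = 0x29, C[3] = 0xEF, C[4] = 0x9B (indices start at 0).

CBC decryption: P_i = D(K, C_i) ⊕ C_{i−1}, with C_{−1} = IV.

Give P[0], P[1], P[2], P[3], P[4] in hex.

P[0]: D(K, 0xC5) = 0x75; 0x75 ⊕ 0x7F = 0x0A.
P[1]: D(K, 0xB3) = 0x99; 0x99 ⊕ 0xC5 = 0x5C.
P[2]: D(K, 0x29) = 0xAC; 0xAC ⊕ 0xB3 = 0x1F.
P[3]: D(K, 0xEF) = 0x21; 0x21 ⊕ 0x29 = 0x08.
P[4]: D(K, 0x9B) = 0xC9; 0xC9 ⊕ 0xEF = 0x26.

P[0] = 0x0A, P[1] = 0x5C, P[2] = 0x1F, P[3] = 0x08, P[4] = 0x26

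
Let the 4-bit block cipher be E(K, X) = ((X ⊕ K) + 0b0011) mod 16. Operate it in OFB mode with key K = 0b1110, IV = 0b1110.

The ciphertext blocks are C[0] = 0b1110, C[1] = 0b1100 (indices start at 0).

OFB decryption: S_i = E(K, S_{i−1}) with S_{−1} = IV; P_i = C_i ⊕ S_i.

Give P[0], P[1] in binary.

P[0] = 0b1101, P[1] = 0b1100

P[0]: S = E(K, 0b1110) = 0b0011; 0b1110 ⊕ 0b0011 = 0b1101.
P[1]: S = E(K, 0b0011) = 0b0000; 0b1100 ⊕ 0b0000 = 0b1100.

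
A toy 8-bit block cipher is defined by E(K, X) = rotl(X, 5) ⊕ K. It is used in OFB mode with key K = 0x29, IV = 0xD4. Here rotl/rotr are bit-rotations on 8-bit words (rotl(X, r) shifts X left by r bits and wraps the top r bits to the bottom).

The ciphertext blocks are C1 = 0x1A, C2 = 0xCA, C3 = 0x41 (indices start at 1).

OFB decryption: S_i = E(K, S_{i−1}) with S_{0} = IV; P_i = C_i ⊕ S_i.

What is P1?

P1: S = E(K, 0xD4) = 0xB3; 0x1A ⊕ 0xB3 = 0xA9.

P1 = 0xA9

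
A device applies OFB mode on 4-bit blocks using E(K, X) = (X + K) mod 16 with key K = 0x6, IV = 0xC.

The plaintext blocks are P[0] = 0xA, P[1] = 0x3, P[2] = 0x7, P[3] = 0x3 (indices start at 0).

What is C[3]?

C[3] = 0x7

OFB encryption: S_i = E(K, S_{i−1}) with S_{−1} = IV; C_i = P_i ⊕ S_i.
C[0]: S = E(K, 0xC) = 0x2; 0xA ⊕ 0x2 = 0x8.
C[1]: S = E(K, 0x2) = 0x8; 0x3 ⊕ 0x8 = 0xB.
C[2]: S = E(K, 0x8) = 0xE; 0x7 ⊕ 0xE = 0x9.
C[3]: S = E(K, 0xE) = 0x4; 0x3 ⊕ 0x4 = 0x7.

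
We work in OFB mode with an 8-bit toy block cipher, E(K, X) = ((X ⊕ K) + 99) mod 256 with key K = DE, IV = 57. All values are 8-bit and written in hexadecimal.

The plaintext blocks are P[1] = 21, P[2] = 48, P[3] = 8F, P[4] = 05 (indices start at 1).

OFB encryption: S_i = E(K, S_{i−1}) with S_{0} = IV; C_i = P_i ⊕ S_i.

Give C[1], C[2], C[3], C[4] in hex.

C[1]: S = E(K, 57) = 22; 21 ⊕ 22 = 03.
C[2]: S = E(K, 22) = 95; 48 ⊕ 95 = DD.
C[3]: S = E(K, 95) = E4; 8F ⊕ E4 = 6B.
C[4]: S = E(K, E4) = D3; 05 ⊕ D3 = D6.

C[1] = 03, C[2] = DD, C[3] = 6B, C[4] = D6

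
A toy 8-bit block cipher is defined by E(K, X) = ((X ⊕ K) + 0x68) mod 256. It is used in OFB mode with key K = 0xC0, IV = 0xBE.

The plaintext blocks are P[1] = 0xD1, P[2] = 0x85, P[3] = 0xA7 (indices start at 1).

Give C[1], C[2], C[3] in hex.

C[1] = 0x37, C[2] = 0x0B, C[3] = 0x11

OFB encryption: S_i = E(K, S_{i−1}) with S_{0} = IV; C_i = P_i ⊕ S_i.
C[1]: S = E(K, 0xBE) = 0xE6; 0xD1 ⊕ 0xE6 = 0x37.
C[2]: S = E(K, 0xE6) = 0x8E; 0x85 ⊕ 0x8E = 0x0B.
C[3]: S = E(K, 0x8E) = 0xB6; 0xA7 ⊕ 0xB6 = 0x11.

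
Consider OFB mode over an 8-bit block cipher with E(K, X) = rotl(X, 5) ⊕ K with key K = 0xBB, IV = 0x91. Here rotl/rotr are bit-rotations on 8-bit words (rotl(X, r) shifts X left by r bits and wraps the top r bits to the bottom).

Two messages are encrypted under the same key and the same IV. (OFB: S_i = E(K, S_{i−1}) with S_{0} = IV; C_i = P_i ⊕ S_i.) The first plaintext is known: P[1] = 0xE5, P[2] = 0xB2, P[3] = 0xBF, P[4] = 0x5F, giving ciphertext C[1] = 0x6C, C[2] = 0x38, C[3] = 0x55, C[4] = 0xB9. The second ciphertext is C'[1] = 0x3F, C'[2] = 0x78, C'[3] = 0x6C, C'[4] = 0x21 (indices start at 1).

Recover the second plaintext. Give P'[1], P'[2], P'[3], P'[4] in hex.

In OFB with a reused IV, both messages share the same keystream S_i, so C_i ⊕ C'_i = P_i ⊕ P'_i and thus P'_i = P_i ⊕ C_i ⊕ C'_i.
P'[1]: 0xE5 ⊕ 0x6C ⊕ 0x3F = 0xB6.
P'[2]: 0xB2 ⊕ 0x38 ⊕ 0x78 = 0xF2.
P'[3]: 0xBF ⊕ 0x55 ⊕ 0x6C = 0x86.
P'[4]: 0x5F ⊕ 0xB9 ⊕ 0x21 = 0xC7.

P'[1] = 0xB6, P'[2] = 0xF2, P'[3] = 0x86, P'[4] = 0xC7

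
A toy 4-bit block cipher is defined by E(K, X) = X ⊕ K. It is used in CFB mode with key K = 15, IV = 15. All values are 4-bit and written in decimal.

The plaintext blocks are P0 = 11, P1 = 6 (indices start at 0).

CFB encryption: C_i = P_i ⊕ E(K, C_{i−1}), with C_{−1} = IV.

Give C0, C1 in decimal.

C0 = 11, C1 = 2

C0: E(K, 15) = 0; 11 ⊕ 0 = 11.
C1: E(K, 11) = 4; 6 ⊕ 4 = 2.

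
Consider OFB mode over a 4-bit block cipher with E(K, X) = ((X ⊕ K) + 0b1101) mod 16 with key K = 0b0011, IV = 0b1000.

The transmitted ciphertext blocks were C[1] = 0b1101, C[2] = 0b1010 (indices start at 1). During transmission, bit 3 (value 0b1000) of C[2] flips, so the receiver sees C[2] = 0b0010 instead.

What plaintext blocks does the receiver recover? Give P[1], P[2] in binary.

P[1] = 0b0101, P[2] = 0b1010

OFB decryption: S_i = E(K, S_{i−1}) with S_{0} = IV; P_i = C_i ⊕ S_i.
Only C[2] changed, to 0b0010. In OFB, a change in C_i flips the same bit in P_i only; the keystream is unaffected. Decrypting the received ciphertext:
P[1]: S = E(K, 0b1000) = 0b1000; 0b1101 ⊕ 0b1000 = 0b0101.
P[2]: S = E(K, 0b1000) = 0b1000; 0b0010 ⊕ 0b1000 = 0b1010.
Blocks that differ from the original plaintext: P[2].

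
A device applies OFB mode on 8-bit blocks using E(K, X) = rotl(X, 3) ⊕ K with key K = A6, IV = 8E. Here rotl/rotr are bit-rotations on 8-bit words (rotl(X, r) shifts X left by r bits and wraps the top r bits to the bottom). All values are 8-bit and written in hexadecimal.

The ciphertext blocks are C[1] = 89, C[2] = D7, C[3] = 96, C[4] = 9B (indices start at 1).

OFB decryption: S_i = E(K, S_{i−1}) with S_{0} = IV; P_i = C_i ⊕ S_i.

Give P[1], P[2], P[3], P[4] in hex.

P[1]: S = E(K, 8E) = D2; 89 ⊕ D2 = 5B.
P[2]: S = E(K, D2) = 30; D7 ⊕ 30 = E7.
P[3]: S = E(K, 30) = 27; 96 ⊕ 27 = B1.
P[4]: S = E(K, 27) = 9F; 9B ⊕ 9F = 04.

P[1] = 5B, P[2] = E7, P[3] = B1, P[4] = 04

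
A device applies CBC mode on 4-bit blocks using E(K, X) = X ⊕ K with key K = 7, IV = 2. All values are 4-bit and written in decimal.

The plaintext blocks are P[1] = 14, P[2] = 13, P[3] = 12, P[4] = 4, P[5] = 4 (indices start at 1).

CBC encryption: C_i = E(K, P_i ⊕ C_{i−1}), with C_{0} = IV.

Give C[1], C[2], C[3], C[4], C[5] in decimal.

C[1] = 11, C[2] = 1, C[3] = 10, C[4] = 9, C[5] = 10

C[1]: P[1] ⊕ 2 = 12; E(K, 12) = 11.
C[2]: P[2] ⊕ 11 = 6; E(K, 6) = 1.
C[3]: P[3] ⊕ 1 = 13; E(K, 13) = 10.
C[4]: P[4] ⊕ 10 = 14; E(K, 14) = 9.
C[5]: P[5] ⊕ 9 = 13; E(K, 13) = 10.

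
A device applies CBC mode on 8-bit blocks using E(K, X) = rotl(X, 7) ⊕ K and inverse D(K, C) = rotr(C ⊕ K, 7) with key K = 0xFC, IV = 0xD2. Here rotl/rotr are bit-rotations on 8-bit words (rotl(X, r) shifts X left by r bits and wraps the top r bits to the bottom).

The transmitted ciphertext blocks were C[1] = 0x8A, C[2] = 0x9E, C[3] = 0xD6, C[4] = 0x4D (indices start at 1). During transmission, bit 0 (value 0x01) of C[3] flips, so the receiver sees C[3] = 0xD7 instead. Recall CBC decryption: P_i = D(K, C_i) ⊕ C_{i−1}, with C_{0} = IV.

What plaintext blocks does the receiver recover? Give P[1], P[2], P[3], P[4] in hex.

P[1] = 0x3E, P[2] = 0x4E, P[3] = 0xC8, P[4] = 0xB4

Only C[3] changed, to 0xD7. In CBC, a change in C_i garbles P_i and flips the same bit in P_{i+1}. Decrypting the received ciphertext:
P[1]: D(K, 0x8A) = 0xEC; 0xEC ⊕ 0xD2 = 0x3E.
P[2]: D(K, 0x9E) = 0xC4; 0xC4 ⊕ 0x8A = 0x4E.
P[3]: D(K, 0xD7) = 0x56; 0x56 ⊕ 0x9E = 0xC8.
P[4]: D(K, 0x4D) = 0x63; 0x63 ⊕ 0xD7 = 0xB4.
Blocks that differ from the original plaintext: P[3], P[4].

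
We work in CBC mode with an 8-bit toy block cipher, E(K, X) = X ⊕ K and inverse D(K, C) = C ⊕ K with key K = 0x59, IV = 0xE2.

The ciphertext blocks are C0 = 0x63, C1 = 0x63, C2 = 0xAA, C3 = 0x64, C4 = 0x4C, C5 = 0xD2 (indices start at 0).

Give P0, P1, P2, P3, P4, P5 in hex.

P0 = 0xD8, P1 = 0x59, P2 = 0x90, P3 = 0x97, P4 = 0x71, P5 = 0xC7

CBC decryption: P_i = D(K, C_i) ⊕ C_{i−1}, with C_{−1} = IV.
P0: D(K, 0x63) = 0x3A; 0x3A ⊕ 0xE2 = 0xD8.
P1: D(K, 0x63) = 0x3A; 0x3A ⊕ 0x63 = 0x59.
P2: D(K, 0xAA) = 0xF3; 0xF3 ⊕ 0x63 = 0x90.
P3: D(K, 0x64) = 0x3D; 0x3D ⊕ 0xAA = 0x97.
P4: D(K, 0x4C) = 0x15; 0x15 ⊕ 0x64 = 0x71.
P5: D(K, 0xD2) = 0x8B; 0x8B ⊕ 0x4C = 0xC7.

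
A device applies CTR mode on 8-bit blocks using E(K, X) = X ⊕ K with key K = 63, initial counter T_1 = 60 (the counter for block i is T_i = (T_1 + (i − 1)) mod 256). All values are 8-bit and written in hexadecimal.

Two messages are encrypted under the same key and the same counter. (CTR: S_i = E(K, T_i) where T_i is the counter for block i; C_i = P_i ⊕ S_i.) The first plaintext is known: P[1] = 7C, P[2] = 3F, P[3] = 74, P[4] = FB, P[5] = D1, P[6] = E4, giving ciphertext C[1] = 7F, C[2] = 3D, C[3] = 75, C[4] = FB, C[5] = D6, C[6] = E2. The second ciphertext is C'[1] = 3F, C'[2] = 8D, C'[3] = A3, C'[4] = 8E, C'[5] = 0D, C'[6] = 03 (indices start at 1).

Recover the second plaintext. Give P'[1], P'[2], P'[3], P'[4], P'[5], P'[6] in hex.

P'[1] = 3C, P'[2] = 8F, P'[3] = A2, P'[4] = 8E, P'[5] = 0A, P'[6] = 05

In CTR with a reused counter, both messages share the same keystream S_i, so C_i ⊕ C'_i = P_i ⊕ P'_i and thus P'_i = P_i ⊕ C_i ⊕ C'_i.
P'[1]: 7C ⊕ 7F ⊕ 3F = 3C.
P'[2]: 3F ⊕ 3D ⊕ 8D = 8F.
P'[3]: 74 ⊕ 75 ⊕ A3 = A2.
P'[4]: FB ⊕ FB ⊕ 8E = 8E.
P'[5]: D1 ⊕ D6 ⊕ 0D = 0A.
P'[6]: E4 ⊕ E2 ⊕ 03 = 05.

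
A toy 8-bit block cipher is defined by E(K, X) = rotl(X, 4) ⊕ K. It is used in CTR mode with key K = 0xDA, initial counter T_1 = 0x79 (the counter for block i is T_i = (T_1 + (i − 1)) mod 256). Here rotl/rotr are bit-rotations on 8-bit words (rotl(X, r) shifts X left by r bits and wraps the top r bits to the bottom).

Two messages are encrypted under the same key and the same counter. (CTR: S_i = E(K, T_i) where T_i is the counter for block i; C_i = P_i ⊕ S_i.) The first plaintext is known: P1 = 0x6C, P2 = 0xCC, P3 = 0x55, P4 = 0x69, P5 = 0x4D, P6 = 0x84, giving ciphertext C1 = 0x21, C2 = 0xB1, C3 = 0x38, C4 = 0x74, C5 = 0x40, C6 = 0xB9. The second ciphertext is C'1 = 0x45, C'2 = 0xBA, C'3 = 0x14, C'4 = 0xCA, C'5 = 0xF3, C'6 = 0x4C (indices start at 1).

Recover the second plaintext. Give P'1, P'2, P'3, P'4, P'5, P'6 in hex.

P'1 = 0x08, P'2 = 0xC7, P'3 = 0x79, P'4 = 0xD7, P'5 = 0xFE, P'6 = 0x71

In CTR with a reused counter, both messages share the same keystream S_i, so C_i ⊕ C'_i = P_i ⊕ P'_i and thus P'_i = P_i ⊕ C_i ⊕ C'_i.
P'1: 0x6C ⊕ 0x21 ⊕ 0x45 = 0x08.
P'2: 0xCC ⊕ 0xB1 ⊕ 0xBA = 0xC7.
P'3: 0x55 ⊕ 0x38 ⊕ 0x14 = 0x79.
P'4: 0x69 ⊕ 0x74 ⊕ 0xCA = 0xD7.
P'5: 0x4D ⊕ 0x40 ⊕ 0xF3 = 0xFE.
P'6: 0x84 ⊕ 0xB9 ⊕ 0x4C = 0x71.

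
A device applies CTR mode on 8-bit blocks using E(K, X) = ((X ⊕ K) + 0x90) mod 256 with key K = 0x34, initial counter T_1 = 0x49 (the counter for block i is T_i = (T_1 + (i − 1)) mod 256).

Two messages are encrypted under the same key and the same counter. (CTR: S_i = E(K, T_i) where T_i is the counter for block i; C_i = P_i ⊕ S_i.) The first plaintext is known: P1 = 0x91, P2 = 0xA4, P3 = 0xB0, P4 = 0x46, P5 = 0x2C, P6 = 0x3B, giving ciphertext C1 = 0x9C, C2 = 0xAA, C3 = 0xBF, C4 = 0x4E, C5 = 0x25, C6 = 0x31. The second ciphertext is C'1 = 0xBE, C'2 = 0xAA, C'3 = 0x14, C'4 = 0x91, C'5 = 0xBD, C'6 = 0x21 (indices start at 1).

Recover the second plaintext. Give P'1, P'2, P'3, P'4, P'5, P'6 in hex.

In CTR with a reused counter, both messages share the same keystream S_i, so C_i ⊕ C'_i = P_i ⊕ P'_i and thus P'_i = P_i ⊕ C_i ⊕ C'_i.
P'1: 0x91 ⊕ 0x9C ⊕ 0xBE = 0xB3.
P'2: 0xA4 ⊕ 0xAA ⊕ 0xAA = 0xA4.
P'3: 0xB0 ⊕ 0xBF ⊕ 0x14 = 0x1B.
P'4: 0x46 ⊕ 0x4E ⊕ 0x91 = 0x99.
P'5: 0x2C ⊕ 0x25 ⊕ 0xBD = 0xB4.
P'6: 0x3B ⊕ 0x31 ⊕ 0x21 = 0x2B.

P'1 = 0xB3, P'2 = 0xA4, P'3 = 0x1B, P'4 = 0x99, P'5 = 0xB4, P'6 = 0x2B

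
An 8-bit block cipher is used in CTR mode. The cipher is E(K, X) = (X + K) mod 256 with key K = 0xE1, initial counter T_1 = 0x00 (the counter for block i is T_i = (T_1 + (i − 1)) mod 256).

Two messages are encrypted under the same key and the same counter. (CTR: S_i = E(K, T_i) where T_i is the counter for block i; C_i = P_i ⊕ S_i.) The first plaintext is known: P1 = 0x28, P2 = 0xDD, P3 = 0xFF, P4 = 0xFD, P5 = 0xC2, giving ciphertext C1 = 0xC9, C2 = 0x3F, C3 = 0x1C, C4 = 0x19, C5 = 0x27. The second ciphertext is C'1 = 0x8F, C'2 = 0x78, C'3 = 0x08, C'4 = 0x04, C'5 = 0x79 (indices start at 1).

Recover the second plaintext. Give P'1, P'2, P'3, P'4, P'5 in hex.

P'1 = 0x6E, P'2 = 0x9A, P'3 = 0xEB, P'4 = 0xE0, P'5 = 0x9C

In CTR with a reused counter, both messages share the same keystream S_i, so C_i ⊕ C'_i = P_i ⊕ P'_i and thus P'_i = P_i ⊕ C_i ⊕ C'_i.
P'1: 0x28 ⊕ 0xC9 ⊕ 0x8F = 0x6E.
P'2: 0xDD ⊕ 0x3F ⊕ 0x78 = 0x9A.
P'3: 0xFF ⊕ 0x1C ⊕ 0x08 = 0xEB.
P'4: 0xFD ⊕ 0x19 ⊕ 0x04 = 0xE0.
P'5: 0xC2 ⊕ 0x27 ⊕ 0x79 = 0x9C.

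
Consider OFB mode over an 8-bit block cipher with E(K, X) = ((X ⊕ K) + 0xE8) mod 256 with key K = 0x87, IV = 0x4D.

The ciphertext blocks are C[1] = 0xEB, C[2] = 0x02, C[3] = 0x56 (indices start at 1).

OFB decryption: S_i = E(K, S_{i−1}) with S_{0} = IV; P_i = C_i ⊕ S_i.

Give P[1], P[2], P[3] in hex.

P[1] = 0x59, P[2] = 0x1F, P[3] = 0xD4

P[1]: S = E(K, 0x4D) = 0xB2; 0xEB ⊕ 0xB2 = 0x59.
P[2]: S = E(K, 0xB2) = 0x1D; 0x02 ⊕ 0x1D = 0x1F.
P[3]: S = E(K, 0x1D) = 0x82; 0x56 ⊕ 0x82 = 0xD4.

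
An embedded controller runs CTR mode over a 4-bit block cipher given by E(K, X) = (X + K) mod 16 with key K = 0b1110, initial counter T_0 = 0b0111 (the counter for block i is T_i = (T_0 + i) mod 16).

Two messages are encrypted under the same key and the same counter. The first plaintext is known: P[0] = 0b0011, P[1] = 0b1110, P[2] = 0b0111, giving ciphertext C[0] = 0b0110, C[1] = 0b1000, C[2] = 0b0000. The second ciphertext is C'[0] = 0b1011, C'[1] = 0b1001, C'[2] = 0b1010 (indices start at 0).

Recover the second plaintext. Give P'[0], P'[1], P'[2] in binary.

P'[0] = 0b1110, P'[1] = 0b1111, P'[2] = 0b1101

In CTR with a reused counter, both messages share the same keystream S_i, so C_i ⊕ C'_i = P_i ⊕ P'_i and thus P'_i = P_i ⊕ C_i ⊕ C'_i.
P'[0]: 0b0011 ⊕ 0b0110 ⊕ 0b1011 = 0b1110.
P'[1]: 0b1110 ⊕ 0b1000 ⊕ 0b1001 = 0b1111.
P'[2]: 0b0111 ⊕ 0b0000 ⊕ 0b1010 = 0b1101.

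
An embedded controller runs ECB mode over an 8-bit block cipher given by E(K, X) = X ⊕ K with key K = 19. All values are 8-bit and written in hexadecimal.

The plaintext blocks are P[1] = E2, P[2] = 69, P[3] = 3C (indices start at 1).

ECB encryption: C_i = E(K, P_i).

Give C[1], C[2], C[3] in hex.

C[1] = FB, C[2] = 70, C[3] = 25

C[1]: E(K, E2) = FB.
C[2]: E(K, 69) = 70.
C[3]: E(K, 3C) = 25.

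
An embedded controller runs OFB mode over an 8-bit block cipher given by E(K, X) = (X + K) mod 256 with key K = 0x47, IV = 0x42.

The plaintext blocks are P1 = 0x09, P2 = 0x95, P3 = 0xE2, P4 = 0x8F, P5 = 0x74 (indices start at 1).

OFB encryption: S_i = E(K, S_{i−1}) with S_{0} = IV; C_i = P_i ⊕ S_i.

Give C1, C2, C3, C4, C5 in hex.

C1 = 0x80, C2 = 0x45, C3 = 0xF5, C4 = 0xD1, C5 = 0xD1

C1: S = E(K, 0x42) = 0x89; 0x09 ⊕ 0x89 = 0x80.
C2: S = E(K, 0x89) = 0xD0; 0x95 ⊕ 0xD0 = 0x45.
C3: S = E(K, 0xD0) = 0x17; 0xE2 ⊕ 0x17 = 0xF5.
C4: S = E(K, 0x17) = 0x5E; 0x8F ⊕ 0x5E = 0xD1.
C5: S = E(K, 0x5E) = 0xA5; 0x74 ⊕ 0xA5 = 0xD1.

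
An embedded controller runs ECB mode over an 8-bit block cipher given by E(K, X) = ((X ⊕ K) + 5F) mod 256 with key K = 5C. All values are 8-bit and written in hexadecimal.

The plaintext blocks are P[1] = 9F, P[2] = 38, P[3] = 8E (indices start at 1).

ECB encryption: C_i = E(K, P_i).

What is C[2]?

C[2] = C3

C[2]: E(K, 38) = C3.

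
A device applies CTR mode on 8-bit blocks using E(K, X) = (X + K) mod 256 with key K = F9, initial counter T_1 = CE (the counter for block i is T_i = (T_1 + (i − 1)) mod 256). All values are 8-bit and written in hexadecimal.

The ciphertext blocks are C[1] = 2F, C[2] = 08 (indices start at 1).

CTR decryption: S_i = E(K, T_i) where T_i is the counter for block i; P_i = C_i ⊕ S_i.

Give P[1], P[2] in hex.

P[1] = E8, P[2] = C0

P[1]: T = CE, S = E(K, T) = C7; 2F ⊕ C7 = E8.
P[2]: T = CF, S = E(K, T) = C8; 08 ⊕ C8 = C0.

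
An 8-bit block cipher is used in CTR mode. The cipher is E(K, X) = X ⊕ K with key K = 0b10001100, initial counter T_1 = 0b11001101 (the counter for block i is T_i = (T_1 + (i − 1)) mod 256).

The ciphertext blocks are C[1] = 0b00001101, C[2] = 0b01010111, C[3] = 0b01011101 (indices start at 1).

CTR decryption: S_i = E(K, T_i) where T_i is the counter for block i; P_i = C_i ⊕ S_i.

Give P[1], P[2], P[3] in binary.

P[1]: T = 0b11001101, S = E(K, T) = 0b01000001; 0b00001101 ⊕ 0b01000001 = 0b01001100.
P[2]: T = 0b11001110, S = E(K, T) = 0b01000010; 0b01010111 ⊕ 0b01000010 = 0b00010101.
P[3]: T = 0b11001111, S = E(K, T) = 0b01000011; 0b01011101 ⊕ 0b01000011 = 0b00011110.

P[1] = 0b01001100, P[2] = 0b00010101, P[3] = 0b00011110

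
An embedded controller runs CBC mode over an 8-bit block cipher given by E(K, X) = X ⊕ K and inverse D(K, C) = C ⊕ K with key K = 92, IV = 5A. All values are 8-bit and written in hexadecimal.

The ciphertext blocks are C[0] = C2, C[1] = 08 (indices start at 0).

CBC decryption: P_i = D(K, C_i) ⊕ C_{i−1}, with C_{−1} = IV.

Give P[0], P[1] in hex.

P[0]: D(K, C2) = 50; 50 ⊕ 5A = 0A.
P[1]: D(K, 08) = 9A; 9A ⊕ C2 = 58.

P[0] = 0A, P[1] = 58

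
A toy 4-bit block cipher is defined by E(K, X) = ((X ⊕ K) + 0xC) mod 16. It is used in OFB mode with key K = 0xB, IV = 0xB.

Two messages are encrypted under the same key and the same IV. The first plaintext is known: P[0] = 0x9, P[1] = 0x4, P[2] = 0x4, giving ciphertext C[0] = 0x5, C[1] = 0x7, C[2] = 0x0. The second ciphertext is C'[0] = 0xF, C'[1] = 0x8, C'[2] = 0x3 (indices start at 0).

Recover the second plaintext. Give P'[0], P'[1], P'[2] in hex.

P'[0] = 0x3, P'[1] = 0xB, P'[2] = 0x7

In OFB with a reused IV, both messages share the same keystream S_i, so C_i ⊕ C'_i = P_i ⊕ P'_i and thus P'_i = P_i ⊕ C_i ⊕ C'_i.
P'[0]: 0x9 ⊕ 0x5 ⊕ 0xF = 0x3.
P'[1]: 0x4 ⊕ 0x7 ⊕ 0x8 = 0xB.
P'[2]: 0x4 ⊕ 0x0 ⊕ 0x3 = 0x7.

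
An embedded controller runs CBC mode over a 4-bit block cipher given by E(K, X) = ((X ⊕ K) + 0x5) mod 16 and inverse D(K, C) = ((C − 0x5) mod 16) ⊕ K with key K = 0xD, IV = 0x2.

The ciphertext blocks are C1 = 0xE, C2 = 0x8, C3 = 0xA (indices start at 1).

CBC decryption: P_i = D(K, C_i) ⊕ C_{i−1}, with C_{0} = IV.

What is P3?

P3: D(K, 0xA) = 0x8; 0x8 ⊕ 0x8 = 0x0.

P3 = 0x0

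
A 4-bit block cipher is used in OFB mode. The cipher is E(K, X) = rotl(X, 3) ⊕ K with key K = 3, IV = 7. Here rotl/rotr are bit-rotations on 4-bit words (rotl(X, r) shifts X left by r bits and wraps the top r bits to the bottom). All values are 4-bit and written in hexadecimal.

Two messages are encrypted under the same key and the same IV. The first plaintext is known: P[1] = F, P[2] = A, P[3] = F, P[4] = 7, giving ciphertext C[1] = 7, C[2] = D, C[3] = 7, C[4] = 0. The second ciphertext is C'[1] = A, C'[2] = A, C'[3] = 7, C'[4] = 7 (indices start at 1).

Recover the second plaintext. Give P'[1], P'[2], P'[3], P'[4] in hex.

In OFB with a reused IV, both messages share the same keystream S_i, so C_i ⊕ C'_i = P_i ⊕ P'_i and thus P'_i = P_i ⊕ C_i ⊕ C'_i.
P'[1]: F ⊕ 7 ⊕ A = 2.
P'[2]: A ⊕ D ⊕ A = D.
P'[3]: F ⊕ 7 ⊕ 7 = F.
P'[4]: 7 ⊕ 0 ⊕ 7 = 0.

P'[1] = 2, P'[2] = D, P'[3] = F, P'[4] = 0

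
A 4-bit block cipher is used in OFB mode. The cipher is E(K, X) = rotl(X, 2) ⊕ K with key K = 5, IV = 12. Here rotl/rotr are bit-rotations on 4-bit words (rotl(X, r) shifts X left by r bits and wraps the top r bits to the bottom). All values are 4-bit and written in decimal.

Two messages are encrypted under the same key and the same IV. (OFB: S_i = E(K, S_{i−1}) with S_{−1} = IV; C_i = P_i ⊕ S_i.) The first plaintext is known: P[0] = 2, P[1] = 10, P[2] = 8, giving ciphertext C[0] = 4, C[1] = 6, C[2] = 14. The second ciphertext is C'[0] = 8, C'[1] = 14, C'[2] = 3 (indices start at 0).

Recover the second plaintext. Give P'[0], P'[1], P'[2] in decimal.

In OFB with a reused IV, both messages share the same keystream S_i, so C_i ⊕ C'_i = P_i ⊕ P'_i and thus P'_i = P_i ⊕ C_i ⊕ C'_i.
P'[0]: 2 ⊕ 4 ⊕ 8 = 14.
P'[1]: 10 ⊕ 6 ⊕ 14 = 2.
P'[2]: 8 ⊕ 14 ⊕ 3 = 5.

P'[0] = 14, P'[1] = 2, P'[2] = 5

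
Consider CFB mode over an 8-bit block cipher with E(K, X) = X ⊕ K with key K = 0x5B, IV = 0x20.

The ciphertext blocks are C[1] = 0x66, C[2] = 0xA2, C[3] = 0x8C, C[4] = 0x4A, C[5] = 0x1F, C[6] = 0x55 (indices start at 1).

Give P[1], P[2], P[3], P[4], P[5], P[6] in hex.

P[1] = 0x1D, P[2] = 0x9F, P[3] = 0x75, P[4] = 0x9D, P[5] = 0x0E, P[6] = 0x11

CFB decryption: P_i = C_i ⊕ E(K, C_{i−1}), with C_{0} = IV.
P[1]: E(K, 0x20) = 0x7B; 0x66 ⊕ 0x7B = 0x1D.
P[2]: E(K, 0x66) = 0x3D; 0xA2 ⊕ 0x3D = 0x9F.
P[3]: E(K, 0xA2) = 0xF9; 0x8C ⊕ 0xF9 = 0x75.
P[4]: E(K, 0x8C) = 0xD7; 0x4A ⊕ 0xD7 = 0x9D.
P[5]: E(K, 0x4A) = 0x11; 0x1F ⊕ 0x11 = 0x0E.
P[6]: E(K, 0x1F) = 0x44; 0x55 ⊕ 0x44 = 0x11.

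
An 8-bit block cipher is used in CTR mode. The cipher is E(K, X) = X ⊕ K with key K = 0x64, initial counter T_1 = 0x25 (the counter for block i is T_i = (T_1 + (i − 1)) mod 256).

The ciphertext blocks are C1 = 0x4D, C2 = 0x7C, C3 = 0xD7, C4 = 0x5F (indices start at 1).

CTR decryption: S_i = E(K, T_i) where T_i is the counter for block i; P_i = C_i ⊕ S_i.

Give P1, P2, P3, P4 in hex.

P1: T = 0x25, S = E(K, T) = 0x41; 0x4D ⊕ 0x41 = 0x0C.
P2: T = 0x26, S = E(K, T) = 0x42; 0x7C ⊕ 0x42 = 0x3E.
P3: T = 0x27, S = E(K, T) = 0x43; 0xD7 ⊕ 0x43 = 0x94.
P4: T = 0x28, S = E(K, T) = 0x4C; 0x5F ⊕ 0x4C = 0x13.

P1 = 0x0C, P2 = 0x3E, P3 = 0x94, P4 = 0x13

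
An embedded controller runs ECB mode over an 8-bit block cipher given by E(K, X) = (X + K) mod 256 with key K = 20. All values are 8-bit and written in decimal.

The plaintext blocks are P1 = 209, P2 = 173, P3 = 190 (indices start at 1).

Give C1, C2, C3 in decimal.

C1 = 229, C2 = 193, C3 = 210

ECB encryption: C_i = E(K, P_i).
C1: E(K, 209) = 229.
C2: E(K, 173) = 193.
C3: E(K, 190) = 210.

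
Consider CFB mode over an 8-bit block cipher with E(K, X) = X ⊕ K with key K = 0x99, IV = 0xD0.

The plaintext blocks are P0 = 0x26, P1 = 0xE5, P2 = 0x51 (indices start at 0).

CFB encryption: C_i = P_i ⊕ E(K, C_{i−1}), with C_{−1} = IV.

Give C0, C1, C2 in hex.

C0: E(K, 0xD0) = 0x49; 0x26 ⊕ 0x49 = 0x6F.
C1: E(K, 0x6F) = 0xF6; 0xE5 ⊕ 0xF6 = 0x13.
C2: E(K, 0x13) = 0x8A; 0x51 ⊕ 0x8A = 0xDB.

C0 = 0x6F, C1 = 0x13, C2 = 0xDB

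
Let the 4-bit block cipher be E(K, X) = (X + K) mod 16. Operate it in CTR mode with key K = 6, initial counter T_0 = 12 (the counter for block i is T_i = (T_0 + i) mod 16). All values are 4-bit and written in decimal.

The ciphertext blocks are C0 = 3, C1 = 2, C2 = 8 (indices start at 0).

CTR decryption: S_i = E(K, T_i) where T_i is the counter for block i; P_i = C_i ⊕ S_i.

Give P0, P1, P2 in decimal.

P0 = 1, P1 = 1, P2 = 12

P0: T = 12, S = E(K, T) = 2; 3 ⊕ 2 = 1.
P1: T = 13, S = E(K, T) = 3; 2 ⊕ 3 = 1.
P2: T = 14, S = E(K, T) = 4; 8 ⊕ 4 = 12.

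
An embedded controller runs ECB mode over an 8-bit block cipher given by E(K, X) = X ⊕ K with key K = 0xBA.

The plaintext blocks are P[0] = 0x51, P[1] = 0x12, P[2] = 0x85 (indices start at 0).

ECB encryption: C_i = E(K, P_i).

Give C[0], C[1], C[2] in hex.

C[0]: E(K, 0x51) = 0xEB.
C[1]: E(K, 0x12) = 0xA8.
C[2]: E(K, 0x85) = 0x3F.

C[0] = 0xEB, C[1] = 0xA8, C[2] = 0x3F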